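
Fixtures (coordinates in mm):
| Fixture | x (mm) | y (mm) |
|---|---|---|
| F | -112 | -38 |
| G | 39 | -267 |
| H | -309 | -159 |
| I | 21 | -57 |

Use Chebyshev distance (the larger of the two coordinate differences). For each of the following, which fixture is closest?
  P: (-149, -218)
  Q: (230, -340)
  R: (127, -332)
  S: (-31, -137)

P at (-149, -218):
  F: 180 mm
  G: 188 mm
  H: 160 mm
  I: 170 mm
  → nearest: H (160 mm)
Q at (230, -340):
  F: 342 mm
  G: 191 mm
  H: 539 mm
  I: 283 mm
  → nearest: G (191 mm)
R at (127, -332):
  F: 294 mm
  G: 88 mm
  H: 436 mm
  I: 275 mm
  → nearest: G (88 mm)
S at (-31, -137):
  F: 99 mm
  G: 130 mm
  H: 278 mm
  I: 80 mm
  → nearest: I (80 mm)

P→H; Q→G; R→G; S→I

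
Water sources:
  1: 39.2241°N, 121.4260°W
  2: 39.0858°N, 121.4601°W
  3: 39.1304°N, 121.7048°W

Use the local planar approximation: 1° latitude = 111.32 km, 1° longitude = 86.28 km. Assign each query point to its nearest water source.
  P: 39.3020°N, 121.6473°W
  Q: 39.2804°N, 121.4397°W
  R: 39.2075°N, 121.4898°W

P→3; Q→1; R→1

P at 39.3020°N, 121.6473°W:
  1: √((-0.0779·111.32)² + (0.2213·86.28)²) = √(75.200601 + 364.571824) = 20.9708 km
  2: √((-0.2162·111.32)² + (0.1872·86.28)²) = √(579.238973 + 260.874699) = 28.9847 km
  3: √((-0.1716·111.32)² + (-0.0575·86.28)²) = √(364.905965 + 24.612513) = 19.7362 km
  → nearest: 3 (19.7362 km)
Q at 39.2804°N, 121.4397°W:
  1: √((-0.0563·111.32)² + (0.0137·86.28)²) = √(39.279250 + 1.397209) = 6.3778 km
  2: √((-0.1946·111.32)² + (-0.0204·86.28)²) = √(469.280023 + 3.097994) = 21.7343 km
  3: √((-0.1500·111.32)² + (-0.2651·86.28)²) = √(278.823204 + 523.166261) = 28.3194 km
  → nearest: 1 (6.3778 km)
R at 39.2075°N, 121.4898°W:
  1: √((0.0166·111.32)² + (0.0638·86.28)²) = √(3.414779 + 30.301326) = 5.8066 km
  2: √((-0.1217·111.32)² + (0.0297·86.28)²) = √(183.538658 + 6.566488) = 13.7879 km
  3: √((-0.0771·111.32)² + (-0.2150·86.28)²) = √(73.663975 + 344.109920) = 20.4395 km
  → nearest: 1 (5.8066 km)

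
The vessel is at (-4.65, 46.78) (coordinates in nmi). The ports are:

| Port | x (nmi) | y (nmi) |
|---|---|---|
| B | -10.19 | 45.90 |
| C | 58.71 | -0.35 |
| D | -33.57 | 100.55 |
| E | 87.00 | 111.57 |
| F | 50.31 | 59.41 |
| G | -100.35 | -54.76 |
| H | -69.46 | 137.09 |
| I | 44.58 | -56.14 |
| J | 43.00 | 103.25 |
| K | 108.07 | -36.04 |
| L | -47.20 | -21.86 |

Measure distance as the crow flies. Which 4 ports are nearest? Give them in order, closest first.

B, F, D, J

Distances from (-4.65, 46.78):
B: √((-5.54)² + (-0.88)²) = √(30.6916 + 0.7744) = 5.61 nmi
C: √((63.36)² + (-47.13)²) = √(4014.4896 + 2221.2369) = 78.97 nmi
D: √((-28.92)² + (53.77)²) = √(836.3664 + 2891.2129) = 61.05 nmi
E: √((91.65)² + (64.79)²) = √(8399.7225 + 4197.7441) = 112.24 nmi
F: √((54.96)² + (12.63)²) = √(3020.6016 + 159.5169) = 56.39 nmi
G: √((-95.70)² + (-101.54)²) = √(9158.4900 + 10310.3716) = 139.53 nmi
H: √((-64.81)² + (90.31)²) = √(4200.3361 + 8155.8961) = 111.16 nmi
I: √((49.23)² + (-102.92)²) = √(2423.5929 + 10592.5264) = 114.09 nmi
J: √((47.65)² + (56.47)²) = √(2270.5225 + 3188.8609) = 73.89 nmi
K: √((112.72)² + (-82.82)²) = √(12705.7984 + 6859.1524) = 139.87 nmi
L: √((-42.55)² + (-68.64)²) = √(1810.5025 + 4711.4496) = 80.76 nmi
Sorted: B (5.61 nmi) < F (56.39 nmi) < D (61.05 nmi) < J (73.89 nmi) < C (78.97 nmi) < L (80.76 nmi) < …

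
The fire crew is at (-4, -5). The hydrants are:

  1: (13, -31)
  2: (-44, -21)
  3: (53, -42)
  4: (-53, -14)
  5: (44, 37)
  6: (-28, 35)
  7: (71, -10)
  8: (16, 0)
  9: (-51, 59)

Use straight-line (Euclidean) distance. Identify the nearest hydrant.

Distances from (-4, -5):
1: √((17)² + (-26)²) = √(289.000 + 676.000) = 31.1
2: √((-40)² + (-16)²) = √(1600.000 + 256.000) = 43.1
3: √((57)² + (-37)²) = √(3249.000 + 1369.000) = 68.0
4: √((-49)² + (-9)²) = √(2401.000 + 81.000) = 49.8
5: √((48)² + (42)²) = √(2304.000 + 1764.000) = 63.8
6: √((-24)² + (40)²) = √(576.000 + 1600.000) = 46.6
7: √((75)² + (-5)²) = √(5625.000 + 25.000) = 75.2
8: √((20)² + (5)²) = √(400.000 + 25.000) = 20.6
9: √((-47)² + (64)²) = √(2209.000 + 4096.000) = 79.4
Minimum: 8 at 20.6.

8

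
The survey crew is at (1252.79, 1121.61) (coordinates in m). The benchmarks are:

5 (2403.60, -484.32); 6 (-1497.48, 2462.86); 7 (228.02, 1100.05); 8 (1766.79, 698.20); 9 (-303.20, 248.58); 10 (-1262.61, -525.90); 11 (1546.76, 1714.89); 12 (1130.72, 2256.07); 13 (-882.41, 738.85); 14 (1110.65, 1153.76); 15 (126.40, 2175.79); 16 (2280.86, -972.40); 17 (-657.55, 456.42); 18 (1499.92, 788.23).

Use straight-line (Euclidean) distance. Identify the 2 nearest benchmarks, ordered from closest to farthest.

14, 18

Distances from (1252.79, 1121.61):
5: 1975.70 m
6: 3059.89 m
7: 1025.00 m
8: 665.94 m
9: 1784.18 m
10: 3006.91 m
11: 662.12 m
12: 1141.01 m
13: 2169.24 m
14: 145.73 m
15: 1542.74 m
16: 2332.77 m
17: 2022.84 m
18: 414.99 m
Sorted: 14 (145.73 m) < 18 (414.99 m) < 11 (662.12 m) < 8 (665.94 m) < …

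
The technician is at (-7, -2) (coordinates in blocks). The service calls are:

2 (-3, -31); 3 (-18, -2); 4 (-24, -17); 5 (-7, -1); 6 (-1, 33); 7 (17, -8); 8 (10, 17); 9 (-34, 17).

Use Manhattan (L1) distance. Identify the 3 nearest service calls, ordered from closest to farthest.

5, 3, 7

Distances from (-7, -2):
2: |4| + |-29| = 4 + 29 = 33 blocks
3: |-11| + |0| = 11 + 0 = 11 blocks
4: |-17| + |-15| = 17 + 15 = 32 blocks
5: |0| + |1| = 0 + 1 = 1 blocks
6: |6| + |35| = 6 + 35 = 41 blocks
7: |24| + |-6| = 24 + 6 = 30 blocks
8: |17| + |19| = 17 + 19 = 36 blocks
9: |-27| + |19| = 27 + 19 = 46 blocks
Sorted: 5 (1 blocks) < 3 (11 blocks) < 7 (30 blocks) < 4 (32 blocks) < 2 (33 blocks) < …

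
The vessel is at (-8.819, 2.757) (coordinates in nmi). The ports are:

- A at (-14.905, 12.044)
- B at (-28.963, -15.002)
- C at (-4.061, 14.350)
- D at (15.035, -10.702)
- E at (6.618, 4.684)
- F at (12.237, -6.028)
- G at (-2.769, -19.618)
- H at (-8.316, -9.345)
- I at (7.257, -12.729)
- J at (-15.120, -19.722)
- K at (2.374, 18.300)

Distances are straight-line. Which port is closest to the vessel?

Distances from (-8.819, 2.757):
A: √((-6.086)² + (9.287)²) = √(37.03940 + 86.24837) = 11.104 nmi
B: √((-20.144)² + (-17.759)²) = √(405.78074 + 315.38208) = 26.854 nmi
C: √((4.758)² + (11.593)²) = √(22.63856 + 134.39765) = 12.531 nmi
D: √((23.854)² + (-13.459)²) = √(569.01332 + 181.14468) = 27.389 nmi
E: √((15.437)² + (1.927)²) = √(238.30097 + 3.71333) = 15.557 nmi
F: √((21.056)² + (-8.785)²) = √(443.35514 + 77.17623) = 22.815 nmi
G: √((6.050)² + (-22.375)²) = √(36.60250 + 500.64062) = 23.179 nmi
H: √((0.503)² + (-12.102)²) = √(0.25301 + 146.45840) = 12.112 nmi
I: √((16.076)² + (-15.486)²) = √(258.43778 + 239.81620) = 22.322 nmi
J: √((-6.301)² + (-22.479)²) = √(39.70260 + 505.30544) = 23.345 nmi
K: √((11.193)² + (15.543)²) = √(125.28325 + 241.58485) = 19.154 nmi
Minimum: A at 11.104 nmi.

A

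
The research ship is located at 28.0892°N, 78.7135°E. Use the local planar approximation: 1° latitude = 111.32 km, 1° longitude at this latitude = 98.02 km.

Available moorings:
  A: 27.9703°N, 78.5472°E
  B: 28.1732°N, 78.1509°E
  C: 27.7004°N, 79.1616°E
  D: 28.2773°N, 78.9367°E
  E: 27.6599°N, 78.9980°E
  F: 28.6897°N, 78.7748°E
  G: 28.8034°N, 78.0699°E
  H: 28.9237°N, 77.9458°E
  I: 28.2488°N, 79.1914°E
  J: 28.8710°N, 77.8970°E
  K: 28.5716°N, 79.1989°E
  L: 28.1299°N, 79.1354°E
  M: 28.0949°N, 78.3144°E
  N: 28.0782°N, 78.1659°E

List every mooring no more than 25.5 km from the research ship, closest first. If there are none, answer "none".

A

Distances from 28.0892°N, 78.7135°E:
A: √((-0.1189·111.32)² + (-0.1663·98.02)²) = √(175.190319 + 265.713668) = 20.9977 km
B: √((0.0840·111.32)² + (-0.5626·98.02)²) = √(87.438957 + 3041.087051) = 55.9332 km
C: √((-0.3888·111.32)² + (0.4481·98.02)²) = √(1873.263658 + 1929.209022) = 61.6642 km
D: √((0.1881·111.32)² + (0.2232·98.02)²) = √(438.453949 + 478.649684) = 30.2837 km
E: √((-0.4293·111.32)² + (0.2845·98.02)²) = √(2283.853132 + 777.667479) = 55.3310 km
F: √((0.6005·111.32)² + (0.0613·98.02)²) = √(4468.609647 + 36.103586) = 67.1172 km
G: √((0.7142·111.32)² + (-0.6436·98.02)²) = √(6321.004319 + 3979.802012) = 101.4929 km
H: √((0.8345·111.32)² + (-0.7677·98.02)²) = √(8629.767144 + 5662.555577) = 119.5505 km
I: √((0.1596·111.32)² + (0.4779·98.02)²) = √(315.654634 + 2194.337664) = 50.0998 km
J: √((0.7818·111.32)² + (-0.8165·98.02)²) = √(7574.216723 + 6405.333911) = 118.2351 km
K: √((0.4824·111.32)² + (0.4854·98.02)²) = √(2883.772484 + 2263.752486) = 71.7463 km
L: √((0.0407·111.32)² + (0.4219·98.02)²) = √(20.527460 + 1710.206084) = 41.6021 km
M: √((0.0057·111.32)² + (-0.3991·98.02)²) = √(0.402621 + 1530.357344) = 39.1249 km
N: √((-0.0110·111.32)² + (-0.5476·98.02)²) = √(1.499449 + 2881.086353) = 53.6897 km
Threshold 25.5 km: A (20.9977 km) is within range.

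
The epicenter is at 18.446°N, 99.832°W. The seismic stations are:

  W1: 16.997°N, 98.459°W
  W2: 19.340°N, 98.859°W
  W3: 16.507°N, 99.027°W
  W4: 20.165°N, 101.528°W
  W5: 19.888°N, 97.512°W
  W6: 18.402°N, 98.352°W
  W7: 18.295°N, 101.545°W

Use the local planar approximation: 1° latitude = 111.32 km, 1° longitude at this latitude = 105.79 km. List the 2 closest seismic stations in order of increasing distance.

W2, W6

Distances from 18.446°N, 99.832°W:
W1: √((-1.449·111.32)² + (1.373·105.79)²) = √(26018.55458 + 21097.46664) = 217.062 km
W2: √((0.894·111.32)² + (0.973·105.79)²) = √(9904.24632 + 10595.34042) = 143.177 km
W3: √((-1.939·111.32)² + (0.805·105.79)²) = √(46590.99802 + 7252.38740) = 232.042 km
W4: √((1.719·111.32)² + (-1.696·105.79)²) = √(36618.29750 + 32191.47899) = 262.316 km
W5: √((1.442·111.32)² + (2.320·105.79)²) = √(25767.77479 + 60237.25932) = 293.266 km
W6: √((-0.044·111.32)² + (1.480·105.79)²) = √(23.99119 + 24513.91439) = 156.646 km
W7: √((-0.151·111.32)² + (-1.713·105.79)²) = √(282.55324 + 32840.06138) = 181.996 km
Sorted: W2 (143.177 km) < W6 (156.646 km) < W7 (181.996 km) < W1 (217.062 km) < …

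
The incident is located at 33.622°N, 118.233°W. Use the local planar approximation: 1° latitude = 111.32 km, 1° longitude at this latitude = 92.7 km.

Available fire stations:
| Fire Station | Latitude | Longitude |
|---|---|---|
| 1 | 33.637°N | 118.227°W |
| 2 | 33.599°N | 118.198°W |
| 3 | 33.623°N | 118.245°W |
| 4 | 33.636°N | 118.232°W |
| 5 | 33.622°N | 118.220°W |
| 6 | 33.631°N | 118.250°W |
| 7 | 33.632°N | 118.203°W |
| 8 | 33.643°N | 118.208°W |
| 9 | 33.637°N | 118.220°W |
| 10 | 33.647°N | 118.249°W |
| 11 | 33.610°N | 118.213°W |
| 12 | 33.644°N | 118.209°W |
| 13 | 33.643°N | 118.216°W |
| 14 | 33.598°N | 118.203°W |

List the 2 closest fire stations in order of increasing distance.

3, 5

Distances from 33.622°N, 118.233°W:
1: √((0.015·111.32)² + (0.006·92.7)²) = √(2.78823 + 0.30936) = 1.760 km
2: √((-0.023·111.32)² + (0.035·92.7)²) = √(6.55544 + 10.52678) = 4.133 km
3: √((0.001·111.32)² + (-0.012·92.7)²) = √(0.01239 + 1.23743) = 1.118 km
4: √((0.014·111.32)² + (0.001·92.7)²) = √(2.42886 + 0.00859) = 1.561 km
5: √((0.000·111.32)² + (0.013·92.7)²) = √(0.00000 + 1.45227) = 1.205 km
6: √((0.009·111.32)² + (-0.017·92.7)²) = √(1.00376 + 2.48346) = 1.867 km
7: √((0.010·111.32)² + (0.030·92.7)²) = √(1.23921 + 7.73396) = 2.996 km
8: √((0.021·111.32)² + (0.025·92.7)²) = √(5.46493 + 5.37081) = 3.292 km
9: √((0.015·111.32)² + (0.013·92.7)²) = √(2.78823 + 1.45227) = 2.059 km
10: √((0.025·111.32)² + (-0.016·92.7)²) = √(7.74509 + 2.19988) = 3.154 km
11: √((-0.012·111.32)² + (0.020·92.7)²) = √(1.78447 + 3.43732) = 2.285 km
12: √((0.022·111.32)² + (0.024·92.7)²) = √(5.99780 + 4.94974) = 3.309 km
13: √((0.021·111.32)² + (0.017·92.7)²) = √(5.46493 + 2.48346) = 2.819 km
14: √((-0.024·111.32)² + (0.030·92.7)²) = √(7.13787 + 7.73396) = 3.856 km
Sorted: 3 (1.118 km) < 5 (1.205 km) < 4 (1.561 km) < 1 (1.760 km) < …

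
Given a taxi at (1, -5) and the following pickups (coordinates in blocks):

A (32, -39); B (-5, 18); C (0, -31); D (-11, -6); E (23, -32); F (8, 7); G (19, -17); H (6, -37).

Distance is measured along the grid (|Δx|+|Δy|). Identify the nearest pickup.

D

Distances from (1, -5):
A: 65 blocks
B: 29 blocks
C: 27 blocks
D: 13 blocks
E: 49 blocks
F: 19 blocks
G: 30 blocks
H: 37 blocks
Minimum: D at 13 blocks.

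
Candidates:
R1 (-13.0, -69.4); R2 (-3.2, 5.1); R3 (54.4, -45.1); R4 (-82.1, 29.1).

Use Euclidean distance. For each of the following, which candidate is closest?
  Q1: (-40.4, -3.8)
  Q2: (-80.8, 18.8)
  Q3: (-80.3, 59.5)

Q1 at (-40.4, -3.8):
  R1: √((27.4)² + (-65.6)²) = √(750.760 + 4303.360) = 71.1
  R2: √((37.2)² + (8.9)²) = √(1383.840 + 79.210) = 38.2
  R3: √((94.8)² + (-41.3)²) = √(8987.040 + 1705.690) = 103.4
  R4: √((-41.7)² + (32.9)²) = √(1738.890 + 1082.410) = 53.1
  → nearest: R2 (38.2)
Q2 at (-80.8, 18.8):
  R1: √((67.8)² + (-88.2)²) = √(4596.840 + 7779.240) = 111.2
  R2: √((77.6)² + (-13.7)²) = √(6021.760 + 187.690) = 78.8
  R3: √((135.2)² + (-63.9)²) = √(18279.040 + 4083.210) = 149.5
  R4: √((-1.3)² + (10.3)²) = √(1.690 + 106.090) = 10.4
  → nearest: R4 (10.4)
Q3 at (-80.3, 59.5):
  R1: √((67.3)² + (-128.9)²) = √(4529.290 + 16615.210) = 145.4
  R2: √((77.1)² + (-54.4)²) = √(5944.410 + 2959.360) = 94.4
  R3: √((134.7)² + (-104.6)²) = √(18144.090 + 10941.160) = 170.5
  R4: √((-1.8)² + (-30.4)²) = √(3.240 + 924.160) = 30.5
  → nearest: R4 (30.5)

Q1→R2; Q2→R4; Q3→R4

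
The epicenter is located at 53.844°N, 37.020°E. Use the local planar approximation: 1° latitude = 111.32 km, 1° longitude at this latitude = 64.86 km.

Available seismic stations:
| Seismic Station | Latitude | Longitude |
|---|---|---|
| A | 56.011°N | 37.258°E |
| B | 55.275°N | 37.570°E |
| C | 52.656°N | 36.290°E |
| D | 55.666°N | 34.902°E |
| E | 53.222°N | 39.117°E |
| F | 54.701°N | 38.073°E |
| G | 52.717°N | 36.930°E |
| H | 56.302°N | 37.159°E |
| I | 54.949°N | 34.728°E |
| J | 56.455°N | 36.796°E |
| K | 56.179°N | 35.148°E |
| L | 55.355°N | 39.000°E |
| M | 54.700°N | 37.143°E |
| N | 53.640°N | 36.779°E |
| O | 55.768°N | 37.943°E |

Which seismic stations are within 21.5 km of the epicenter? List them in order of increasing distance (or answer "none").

Distances from 53.844°N, 37.020°E:
A: 241.724 km
B: 163.244 km
C: 140.468 km
D: 244.968 km
E: 152.622 km
F: 117.328 km
G: 125.593 km
H: 273.773 km
I: 192.952 km
J: 291.019 km
K: 286.892 km
L: 211.625 km
M: 95.623 km
N: 27.569 km
O: 222.389 km
Threshold 21.5 km: none within range.

none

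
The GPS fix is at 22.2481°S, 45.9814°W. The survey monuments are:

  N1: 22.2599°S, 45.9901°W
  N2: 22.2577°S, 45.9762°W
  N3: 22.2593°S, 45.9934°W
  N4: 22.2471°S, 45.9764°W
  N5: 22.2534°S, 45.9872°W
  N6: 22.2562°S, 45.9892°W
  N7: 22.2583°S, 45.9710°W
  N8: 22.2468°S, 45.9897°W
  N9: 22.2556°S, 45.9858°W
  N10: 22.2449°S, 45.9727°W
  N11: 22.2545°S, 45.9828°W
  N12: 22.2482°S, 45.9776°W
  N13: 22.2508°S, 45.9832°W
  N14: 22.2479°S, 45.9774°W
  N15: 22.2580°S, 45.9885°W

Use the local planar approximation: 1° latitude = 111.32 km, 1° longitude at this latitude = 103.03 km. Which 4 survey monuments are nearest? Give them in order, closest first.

Distances from 22.2481°S, 45.9814°W:
N1: √((-0.0118·111.32)² + (-0.0087·103.03)²) = √(1.725482 + 0.803463) = 1.5903 km
N2: √((-0.0096·111.32)² + (0.0052·103.03)²) = √(1.142060 + 0.287034) = 1.1954 km
N3: √((-0.0112·111.32)² + (-0.0120·103.03)²) = √(1.554470 + 1.528586) = 1.7559 km
N4: √((0.0010·111.32)² + (0.0050·103.03)²) = √(0.012392 + 0.265380) = 0.5270 km
N5: √((-0.0053·111.32)² + (-0.0058·103.03)²) = √(0.348095 + 0.357095) = 0.8398 km
N6: √((-0.0081·111.32)² + (-0.0078·103.03)²) = √(0.813048 + 0.645828) = 1.2078 km
N7: √((-0.0102·111.32)² + (0.0104·103.03)²) = √(1.289278 + 1.148138) = 1.5612 km
N8: √((0.0013·111.32)² + (-0.0083·103.03)²) = √(0.020943 + 0.731280) = 0.8673 km
N9: √((-0.0075·111.32)² + (-0.0044·103.03)²) = √(0.697058 + 0.205510) = 0.9500 km
N10: √((0.0032·111.32)² + (0.0087·103.03)²) = √(0.126896 + 0.803463) = 0.9646 km
N11: √((-0.0064·111.32)² + (-0.0014·103.03)²) = √(0.507582 + 0.020806) = 0.7269 km
N12: √((-0.0001·111.32)² + (0.0038·103.03)²) = √(0.000124 + 0.153283) = 0.3917 km
N13: √((-0.0027·111.32)² + (-0.0018·103.03)²) = √(0.090339 + 0.034393) = 0.3532 km
N14: √((0.0002·111.32)² + (0.0040·103.03)²) = √(0.000496 + 0.169843) = 0.4127 km
N15: √((-0.0099·111.32)² + (-0.0071·103.03)²) = √(1.214554 + 0.535111) = 1.3227 km
Sorted: N13 (0.3532 km) < N12 (0.3917 km) < N14 (0.4127 km) < N4 (0.5270 km) < N11 (0.7269 km) < N5 (0.8398 km) < …

N13, N12, N14, N4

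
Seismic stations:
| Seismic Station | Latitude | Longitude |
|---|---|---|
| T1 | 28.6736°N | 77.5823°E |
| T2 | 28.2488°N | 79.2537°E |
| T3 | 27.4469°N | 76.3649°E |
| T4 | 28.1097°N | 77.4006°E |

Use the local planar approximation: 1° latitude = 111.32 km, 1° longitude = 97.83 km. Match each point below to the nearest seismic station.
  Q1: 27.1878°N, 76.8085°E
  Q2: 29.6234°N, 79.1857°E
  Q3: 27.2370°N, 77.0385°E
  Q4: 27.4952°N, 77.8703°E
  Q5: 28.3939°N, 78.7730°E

Q1 at 27.1878°N, 76.8085°E:
  T1: √((1.4858·111.32)² + (0.7738·97.83)²) = √(27356.913885 + 5730.619296) = 181.8998 km
  T2: √((1.0610·111.32)² + (2.4452·97.83)²) = √(13950.094935 + 57223.297608) = 266.7834 km
  T3: √((0.2591·111.32)² + (-0.4436·97.83)²) = √(831.919341 + 1883.333285) = 52.1081 km
  T4: √((0.9219·111.32)² + (0.5921·97.83)²) = √(10532.076993 + 3355.322192) = 117.8448 km
  → nearest: T3 (52.1081 km)
Q2 at 29.6234°N, 79.1857°E:
  T1: √((-0.9498·111.32)² + (-1.6034·97.83)²) = √(11179.199998 + 24605.254734) = 189.1678 km
  T2: √((-1.3746·111.32)² + (0.0680·97.83)²) = √(23415.264851 + 44.254958) = 153.1650 km
  T3: √((-2.1765·111.32)² + (-2.8208·97.83)²) = √(58703.465252 + 76153.294620) = 367.2285 km
  T4: √((-1.5137·111.32)² + (-1.7851·97.83)²) = √(28393.963334 + 30497.848804) = 242.6764 km
  → nearest: T2 (153.1650 km)
Q3 at 27.2370°N, 77.0385°E:
  T1: √((1.4366·111.32)² + (0.5438·97.83)²) = √(25575.145875 + 2830.235106) = 168.5390 km
  T2: √((1.0118·111.32)² + (2.2152·97.83)²) = √(12686.322443 + 46964.531304) = 244.2352 km
  T3: √((0.2099·111.32)² + (-0.6736·97.83)²) = √(545.973134 + 4342.584361) = 69.9182 km
  T4: √((0.8727·111.32)² + (0.3621·97.83)²) = √(9437.921206 + 1254.876992) = 103.4060 km
  → nearest: T3 (69.9182 km)
Q4 at 27.4952°N, 77.8703°E:
  T1: √((1.1784·111.32)² + (-0.2880·97.83)²) = √(17208.058072 + 793.832879) = 134.1711 km
  T2: √((0.7536·111.32)² + (1.3834·97.83)²) = √(7037.658271 + 18316.380199) = 159.2295 km
  T3: √((-0.0483·111.32)² + (-1.5054·97.83)²) = √(28.909505 + 21689.419591) = 147.3714 km
  T4: √((0.6145·111.32)² + (-0.4697·97.83)²) = √(4679.399990 + 2111.471517) = 82.4067 km
  → nearest: T4 (82.4067 km)
Q5 at 28.3939°N, 78.7730°E:
  T1: √((0.2797·111.32)² + (-1.1907·97.83)²) = √(969.463200 + 13569.030364) = 120.5757 km
  T2: √((-0.1451·111.32)² + (0.4807·97.83)²) = √(260.904290 + 2211.527537) = 49.7236 km
  T3: √((-0.9470·111.32)² + (-2.4081·97.83)²) = √(11113.384834 + 55500.020360) = 258.0957 km
  T4: √((-0.2842·111.32)² + (-1.3724·97.83)²) = √(1000.908880 + 18026.255643) = 137.9390 km
  → nearest: T2 (49.7236 km)

Q1→T3; Q2→T2; Q3→T3; Q4→T4; Q5→T2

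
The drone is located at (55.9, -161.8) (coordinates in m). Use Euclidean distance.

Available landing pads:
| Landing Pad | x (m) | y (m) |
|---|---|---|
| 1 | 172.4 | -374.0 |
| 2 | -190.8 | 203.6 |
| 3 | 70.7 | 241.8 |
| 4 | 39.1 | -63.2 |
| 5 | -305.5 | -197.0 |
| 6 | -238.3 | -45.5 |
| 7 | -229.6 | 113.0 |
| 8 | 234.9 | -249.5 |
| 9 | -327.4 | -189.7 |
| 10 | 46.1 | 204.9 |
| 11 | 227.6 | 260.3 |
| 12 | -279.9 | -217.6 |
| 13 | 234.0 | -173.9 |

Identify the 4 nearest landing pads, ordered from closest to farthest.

Distances from (55.9, -161.8):
1: 242.1 m
2: 440.9 m
3: 403.9 m
4: 100.0 m
5: 363.1 m
6: 316.4 m
7: 396.3 m
8: 199.3 m
9: 384.3 m
10: 366.8 m
11: 455.7 m
12: 340.4 m
13: 178.5 m
Sorted: 4 (100.0 m) < 13 (178.5 m) < 8 (199.3 m) < 1 (242.1 m) < 6 (316.4 m) < 12 (340.4 m) < …

4, 13, 8, 1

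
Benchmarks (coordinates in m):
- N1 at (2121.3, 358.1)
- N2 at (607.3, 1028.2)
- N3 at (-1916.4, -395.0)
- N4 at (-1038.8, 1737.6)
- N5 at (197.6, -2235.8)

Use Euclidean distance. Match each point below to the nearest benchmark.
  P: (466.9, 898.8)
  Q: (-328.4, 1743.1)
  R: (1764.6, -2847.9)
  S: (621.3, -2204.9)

P at (466.9, 898.8):
  N1: √((1654.4)² + (-540.7)²) = √(2737039.360 + 292356.490) = 1740.5 m
  N2: √((140.4)² + (129.4)²) = √(19712.160 + 16744.360) = 190.9 m
  N3: √((-2383.3)² + (-1293.8)²) = √(5680118.890 + 1673918.440) = 2711.8 m
  N4: √((-1505.7)² + (838.8)²) = √(2267132.490 + 703585.440) = 1723.6 m
  N5: √((-269.3)² + (-3134.6)²) = √(72522.490 + 9825717.160) = 3146.1 m
  → nearest: N2 (190.9 m)
Q at (-328.4, 1743.1):
  N1: √((2449.7)² + (-1385.0)²) = √(6001030.090 + 1918225.000) = 2814.1 m
  N2: √((935.7)² + (-714.9)²) = √(875534.490 + 511082.010) = 1177.5 m
  N3: √((-1588.0)² + (-2138.1)²) = √(2521744.000 + 4571471.610) = 2663.3 m
  N4: √((-710.4)² + (-5.5)²) = √(504668.160 + 30.250) = 710.4 m
  N5: √((526.0)² + (-3978.9)²) = √(276676.000 + 15831645.210) = 4013.5 m
  → nearest: N4 (710.4 m)
R at (1764.6, -2847.9):
  N1: √((356.7)² + (3206.0)²) = √(127234.890 + 10278436.000) = 3225.8 m
  N2: √((-1157.3)² + (3876.1)²) = √(1339343.290 + 15024151.210) = 4045.2 m
  N3: √((-3681.0)² + (2452.9)²) = √(13549761.000 + 6016718.410) = 4423.4 m
  N4: √((-2803.4)² + (4585.5)²) = √(7859051.560 + 21026810.250) = 5374.6 m
  N5: √((-1567.0)² + (612.1)²) = √(2455489.000 + 374666.410) = 1682.3 m
  → nearest: N5 (1682.3 m)
S at (621.3, -2204.9):
  N1: √((1500.0)² + (2563.0)²) = √(2250000.000 + 6568969.000) = 2969.7 m
  N2: √((-14.0)² + (3233.1)²) = √(196.000 + 10452935.610) = 3233.1 m
  N3: √((-2537.7)² + (1809.9)²) = √(6439921.290 + 3275738.010) = 3117.0 m
  N4: √((-1660.1)² + (3942.5)²) = √(2755932.010 + 15543306.250) = 4277.8 m
  N5: √((-423.7)² + (-30.9)²) = √(179521.690 + 954.810) = 424.8 m
  → nearest: N5 (424.8 m)

P→N2; Q→N4; R→N5; S→N5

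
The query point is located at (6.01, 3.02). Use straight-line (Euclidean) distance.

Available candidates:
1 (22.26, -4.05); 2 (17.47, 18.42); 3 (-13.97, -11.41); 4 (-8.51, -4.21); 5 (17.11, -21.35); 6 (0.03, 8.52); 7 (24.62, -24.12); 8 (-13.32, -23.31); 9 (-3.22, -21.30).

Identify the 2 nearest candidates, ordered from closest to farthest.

Distances from (6.01, 3.02):
1: 17.72
2: 19.20
3: 24.65
4: 16.22
5: 26.78
6: 8.12
7: 32.91
8: 32.66
9: 26.01
Sorted: 6 (8.12) < 4 (16.22) < 1 (17.72) < 2 (19.20) < …

6, 4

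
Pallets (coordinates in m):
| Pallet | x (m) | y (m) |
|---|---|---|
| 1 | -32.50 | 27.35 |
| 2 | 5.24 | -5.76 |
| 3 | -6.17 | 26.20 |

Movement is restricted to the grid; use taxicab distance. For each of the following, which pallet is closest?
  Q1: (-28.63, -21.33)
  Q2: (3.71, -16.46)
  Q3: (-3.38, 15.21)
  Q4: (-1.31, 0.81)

Q1→2; Q2→2; Q3→3; Q4→2

Q1 at (-28.63, -21.33):
  1: 52.55 m
  2: 49.44 m
  3: 69.99 m
  → nearest: 2 (49.44 m)
Q2 at (3.71, -16.46):
  1: 80.02 m
  2: 12.23 m
  3: 52.54 m
  → nearest: 2 (12.23 m)
Q3 at (-3.38, 15.21):
  1: 41.26 m
  2: 29.59 m
  3: 13.78 m
  → nearest: 3 (13.78 m)
Q4 at (-1.31, 0.81):
  1: 57.73 m
  2: 13.12 m
  3: 30.25 m
  → nearest: 2 (13.12 m)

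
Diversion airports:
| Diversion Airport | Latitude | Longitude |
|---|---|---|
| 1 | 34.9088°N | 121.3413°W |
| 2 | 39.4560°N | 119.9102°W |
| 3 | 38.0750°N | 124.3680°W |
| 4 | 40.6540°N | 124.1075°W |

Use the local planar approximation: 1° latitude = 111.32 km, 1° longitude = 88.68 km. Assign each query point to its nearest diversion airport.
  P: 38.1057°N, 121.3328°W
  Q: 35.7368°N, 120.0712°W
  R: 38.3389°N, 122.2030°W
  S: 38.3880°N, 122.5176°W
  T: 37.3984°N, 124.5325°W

P→2; Q→1; R→3; S→3; T→3

P at 38.1057°N, 121.3328°W:
  1: 355.8797 km
  2: 196.2399 km
  3: 269.1832 km
  4: 375.5239 km
  → nearest: 2 (196.2399 km)
Q at 35.7368°N, 120.0712°W:
  1: 145.5401 km
  2: 414.2674 km
  3: 461.4561 km
  4: 654.0246 km
  → nearest: 1 (145.5401 km)
R at 38.3389°N, 122.2030°W:
  1: 389.4100 km
  2: 238.3392 km
  3: 194.2268 km
  4: 308.1269 km
  → nearest: 3 (194.2268 km)
S at 38.3880°N, 122.5176°W:
  1: 401.1063 km
  2: 259.9989 km
  3: 167.7519 km
  4: 288.9800 km
  → nearest: 3 (167.7519 km)
T at 37.3984°N, 124.5325°W:
  1: 396.0989 km
  2: 469.5609 km
  3: 76.7188 km
  4: 364.3678 km
  → nearest: 3 (76.7188 km)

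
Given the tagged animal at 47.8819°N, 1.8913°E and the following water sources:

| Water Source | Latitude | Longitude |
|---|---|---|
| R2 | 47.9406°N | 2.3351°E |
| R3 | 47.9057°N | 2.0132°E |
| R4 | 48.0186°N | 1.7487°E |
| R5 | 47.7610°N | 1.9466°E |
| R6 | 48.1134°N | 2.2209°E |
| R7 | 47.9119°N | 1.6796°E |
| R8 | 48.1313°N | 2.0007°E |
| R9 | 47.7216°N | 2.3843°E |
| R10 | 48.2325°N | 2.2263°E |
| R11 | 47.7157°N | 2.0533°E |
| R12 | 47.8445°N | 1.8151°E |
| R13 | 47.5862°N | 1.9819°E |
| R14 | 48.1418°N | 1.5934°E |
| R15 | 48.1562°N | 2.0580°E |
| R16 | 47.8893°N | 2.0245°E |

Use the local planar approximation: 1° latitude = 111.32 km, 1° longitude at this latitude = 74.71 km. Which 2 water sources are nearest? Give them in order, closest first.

R12, R3

Distances from 47.8819°N, 1.8913°E:
R2: 33.7941 km
R3: 9.4847 km
R4: 18.5761 km
R5: 14.0784 km
R6: 35.6439 km
R7: 16.1648 km
R8: 28.9413 km
R9: 40.9271 km
R10: 46.3642 km
R11: 22.1085 km
R12: 7.0529 km
R13: 33.6060 km
R14: 36.5020 km
R15: 32.9772 km
R16: 9.9854 km
Sorted: R12 (7.0529 km) < R3 (9.4847 km) < R16 (9.9854 km) < R5 (14.0784 km) < …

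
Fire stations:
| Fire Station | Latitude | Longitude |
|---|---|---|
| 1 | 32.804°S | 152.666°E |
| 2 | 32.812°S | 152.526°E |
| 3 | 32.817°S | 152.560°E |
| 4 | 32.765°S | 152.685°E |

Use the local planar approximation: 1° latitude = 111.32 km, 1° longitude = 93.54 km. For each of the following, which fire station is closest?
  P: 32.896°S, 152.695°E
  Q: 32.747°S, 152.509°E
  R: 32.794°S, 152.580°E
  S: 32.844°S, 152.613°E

P→1; Q→2; R→3; S→3

P at 32.896°S, 152.695°E:
  1: √((0.092·111.32)² + (-0.029·93.54)²) = √(104.88709 + 7.35852) = 10.595 km
  2: √((0.084·111.32)² + (-0.169·93.54)²) = √(87.43896 + 249.90108) = 18.367 km
  3: √((0.079·111.32)² + (-0.135·93.54)²) = √(77.33936 + 159.46386) = 15.388 km
  4: √((0.131·111.32)² + (-0.010·93.54)²) = √(212.66156 + 0.87497) = 14.613 km
  → nearest: 1 (10.595 km)
Q at 32.747°S, 152.509°E:
  1: √((-0.057·111.32)² + (0.157·93.54)²) = √(40.26207 + 215.67213) = 15.998 km
  2: √((-0.065·111.32)² + (0.017·93.54)²) = √(52.35680 + 2.52867) = 7.408 km
  3: √((-0.070·111.32)² + (0.051·93.54)²) = √(60.72150 + 22.75805) = 9.137 km
  4: √((-0.018·111.32)² + (0.176·93.54)²) = √(4.01505 + 271.03169) = 16.585 km
  → nearest: 2 (7.408 km)
R at 32.794°S, 152.580°E:
  1: √((-0.010·111.32)² + (0.086·93.54)²) = √(1.23921 + 64.71301) = 8.121 km
  2: √((-0.018·111.32)² + (-0.054·93.54)²) = √(4.01505 + 25.51422) = 5.434 km
  3: √((-0.023·111.32)² + (-0.020·93.54)²) = √(6.55544 + 3.49989) = 3.171 km
  4: √((0.029·111.32)² + (0.105·93.54)²) = √(10.42179 + 96.46579) = 10.339 km
  → nearest: 3 (3.171 km)
S at 32.844°S, 152.613°E:
  1: √((0.040·111.32)² + (0.053·93.54)²) = √(19.82743 + 24.57800) = 6.664 km
  2: √((0.032·111.32)² + (-0.087·93.54)²) = √(12.68955 + 66.22672) = 8.883 km
  3: √((0.027·111.32)² + (-0.053·93.54)²) = √(9.03387 + 24.57800) = 5.798 km
  4: √((0.079·111.32)² + (0.072·93.54)²) = √(77.33936 + 45.35861) = 11.077 km
  → nearest: 3 (5.798 km)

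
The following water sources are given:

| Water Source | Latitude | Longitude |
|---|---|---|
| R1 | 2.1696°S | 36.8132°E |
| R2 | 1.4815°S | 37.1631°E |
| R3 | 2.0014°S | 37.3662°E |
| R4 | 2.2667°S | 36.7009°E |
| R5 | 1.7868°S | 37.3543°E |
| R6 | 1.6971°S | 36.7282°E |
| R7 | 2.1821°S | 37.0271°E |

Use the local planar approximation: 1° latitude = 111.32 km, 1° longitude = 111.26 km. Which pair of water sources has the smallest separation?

R1 and R4

Pairwise distances:
R1–R2: 85.9243 km
R1–R3: 64.3128 km
R1–R4: 16.5212 km
R1–R5: 73.7582 km
R1–R6: 53.4421 km
R1–R7: 23.8392 km
R2–R3: 62.1302 km
R2–R4: 101.4135 km
R2–R5: 40.0947 km
R2–R6: 54.0123 km
R2–R7: 79.4451 km
R3–R4: 79.6954 km
R3–R5: 23.9259 km
R3–R6: 78.6524 km
R3–R7: 42.7558 km
R4–R5: 90.2156 km
R4–R6: 63.4806 km
R4–R7: 37.4950 km
R5–R6: 70.3719 km
R5–R7: 57.1112 km
R6–R7: 63.4104 km
Closest pair: R1–R4 at 16.5212 km.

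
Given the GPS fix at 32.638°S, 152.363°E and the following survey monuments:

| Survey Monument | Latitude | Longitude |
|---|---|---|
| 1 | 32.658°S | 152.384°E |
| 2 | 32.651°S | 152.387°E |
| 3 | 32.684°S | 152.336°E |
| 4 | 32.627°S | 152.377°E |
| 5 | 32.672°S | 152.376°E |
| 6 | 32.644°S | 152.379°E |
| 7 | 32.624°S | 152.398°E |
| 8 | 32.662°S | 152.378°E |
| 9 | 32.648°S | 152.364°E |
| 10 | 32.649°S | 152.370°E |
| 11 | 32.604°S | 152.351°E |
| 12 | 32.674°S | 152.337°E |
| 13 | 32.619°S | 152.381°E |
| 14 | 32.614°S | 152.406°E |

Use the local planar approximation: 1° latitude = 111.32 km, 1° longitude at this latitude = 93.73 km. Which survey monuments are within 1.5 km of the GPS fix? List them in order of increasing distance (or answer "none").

9, 10

Distances from 32.638°S, 152.363°E:
1: √((-0.020·111.32)² + (0.021·93.73)²) = √(4.95686 + 3.87432) = 2.972 km
2: √((-0.013·111.32)² + (0.024·93.73)²) = √(2.09427 + 5.06034) = 2.675 km
3: √((-0.046·111.32)² + (-0.027·93.73)²) = √(26.22177 + 6.40449) = 5.712 km
4: √((0.011·111.32)² + (0.014·93.73)²) = √(1.49945 + 1.72192) = 1.795 km
5: √((-0.034·111.32)² + (0.013·93.73)²) = √(14.32532 + 1.48472) = 3.976 km
6: √((-0.006·111.32)² + (0.016·93.73)²) = √(0.44612 + 2.24904) = 1.642 km
7: √((0.014·111.32)² + (0.035·93.73)²) = √(2.42886 + 10.76201) = 3.632 km
8: √((-0.024·111.32)² + (0.015·93.73)²) = √(7.13787 + 1.97670) = 3.019 km
9: √((-0.010·111.32)² + (0.001·93.73)²) = √(1.23921 + 0.00879) = 1.117 km
10: √((-0.011·111.32)² + (0.007·93.73)²) = √(1.49945 + 0.43048) = 1.389 km
11: √((0.034·111.32)² + (-0.012·93.73)²) = √(14.32532 + 1.26509) = 3.948 km
12: √((-0.036·111.32)² + (-0.026·93.73)²) = √(16.06022 + 5.93887) = 4.690 km
13: √((0.019·111.32)² + (0.018·93.73)²) = √(4.47356 + 2.84644) = 2.706 km
14: √((0.024·111.32)² + (0.043·93.73)²) = √(7.13787 + 16.24404) = 4.835 km
Threshold 1.5 km: 9 (1.117 km), 10 (1.389 km) are within range.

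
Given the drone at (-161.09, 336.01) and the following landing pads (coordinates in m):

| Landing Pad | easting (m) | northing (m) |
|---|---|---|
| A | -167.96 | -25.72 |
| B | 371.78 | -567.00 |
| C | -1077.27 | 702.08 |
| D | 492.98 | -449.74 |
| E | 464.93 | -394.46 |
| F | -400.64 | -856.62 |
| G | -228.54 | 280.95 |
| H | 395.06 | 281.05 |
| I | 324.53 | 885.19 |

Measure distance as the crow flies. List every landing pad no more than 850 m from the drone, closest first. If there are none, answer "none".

Distances from (-161.09, 336.01):
A: √((-6.87)² + (-361.73)²) = √(47.1969 + 130848.5929) = 361.80 m
B: √((532.87)² + (-903.01)²) = √(283950.4369 + 815427.0601) = 1048.51 m
C: √((-916.18)² + (366.07)²) = √(839385.7924 + 134007.2449) = 986.61 m
D: √((654.07)² + (-785.75)²) = √(427807.5649 + 617403.0625) = 1022.36 m
E: √((626.02)² + (-730.47)²) = √(391901.0404 + 533586.4209) = 962.02 m
F: √((-239.55)² + (-1192.63)²) = √(57384.2025 + 1422366.3169) = 1216.45 m
G: √((-67.45)² + (-55.06)²) = √(4549.5025 + 3031.6036) = 87.07 m
H: √((556.15)² + (-54.96)²) = √(309302.8225 + 3020.6016) = 558.86 m
I: √((485.62)² + (549.18)²) = √(235826.7844 + 301598.6724) = 733.09 m
Threshold 850 m: G (87.07 m), A (361.80 m), H (558.86 m), I (733.09 m) are within range.

G, A, H, I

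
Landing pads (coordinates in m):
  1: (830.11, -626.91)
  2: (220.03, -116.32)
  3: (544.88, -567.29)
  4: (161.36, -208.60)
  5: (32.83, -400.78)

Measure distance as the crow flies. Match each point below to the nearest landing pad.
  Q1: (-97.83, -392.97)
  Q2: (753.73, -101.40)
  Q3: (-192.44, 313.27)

Q1 at (-97.83, -392.97):
  1: √((927.94)² + (-233.94)²) = √(861072.6436 + 54727.9236) = 956.97 m
  2: √((317.86)² + (276.65)²) = √(101034.9796 + 76535.2225) = 421.39 m
  3: √((642.71)² + (-174.32)²) = √(413076.1441 + 30387.4624) = 665.93 m
  4: √((259.19)² + (184.37)²) = √(67179.4561 + 33992.2969) = 318.08 m
  5: √((130.66)² + (-7.81)²) = √(17072.0356 + 60.9961) = 130.89 m
  → nearest: 5 (130.89 m)
Q2 at (753.73, -101.40):
  1: √((76.38)² + (-525.51)²) = √(5833.9044 + 276160.7601) = 531.03 m
  2: √((-533.70)² + (-14.92)²) = √(284835.6900 + 222.6064) = 533.91 m
  3: √((-208.85)² + (-465.89)²) = √(43618.3225 + 217053.4921) = 510.56 m
  4: √((-592.37)² + (-107.20)²) = √(350902.2169 + 11491.8400) = 601.99 m
  5: √((-720.90)² + (-299.38)²) = √(519696.8100 + 89628.3844) = 780.59 m
  → nearest: 3 (510.56 m)
Q3 at (-192.44, 313.27):
  1: √((1022.55)² + (-940.18)²) = √(1045608.5025 + 883938.4324) = 1389.08 m
  2: √((412.47)² + (-429.59)²) = √(170131.5009 + 184547.5681) = 595.55 m
  3: √((737.32)² + (-880.56)²) = √(543640.7824 + 775385.9136) = 1148.49 m
  4: √((353.80)² + (-521.87)²) = √(125174.4400 + 272348.2969) = 630.49 m
  5: √((225.27)² + (-714.05)²) = √(50746.5729 + 509867.4025) = 748.74 m
  → nearest: 2 (595.55 m)

Q1→5; Q2→3; Q3→2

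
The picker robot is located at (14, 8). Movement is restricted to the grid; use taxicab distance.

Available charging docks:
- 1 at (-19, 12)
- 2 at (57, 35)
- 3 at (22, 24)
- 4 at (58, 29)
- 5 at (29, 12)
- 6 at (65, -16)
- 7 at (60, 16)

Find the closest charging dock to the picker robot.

Distances from (14, 8):
1: |-33| + |4| = 33 + 4 = 37
2: |43| + |27| = 43 + 27 = 70
3: |8| + |16| = 8 + 16 = 24
4: |44| + |21| = 44 + 21 = 65
5: |15| + |4| = 15 + 4 = 19
6: |51| + |-24| = 51 + 24 = 75
7: |46| + |8| = 46 + 8 = 54
Minimum: 5 at 19.

5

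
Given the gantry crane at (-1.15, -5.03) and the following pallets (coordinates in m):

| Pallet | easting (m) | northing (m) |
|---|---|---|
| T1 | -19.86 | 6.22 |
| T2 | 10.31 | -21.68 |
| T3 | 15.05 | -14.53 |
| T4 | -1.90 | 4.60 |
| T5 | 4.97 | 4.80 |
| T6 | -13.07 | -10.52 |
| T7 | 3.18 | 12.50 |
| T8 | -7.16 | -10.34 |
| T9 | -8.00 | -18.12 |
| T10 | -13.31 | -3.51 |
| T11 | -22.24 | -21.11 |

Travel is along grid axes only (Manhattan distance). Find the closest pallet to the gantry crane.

T4

Distances from (-1.15, -5.03):
T1: |-18.71| + |11.25| = 18.71 + 11.25 = 29.96 m
T2: |11.46| + |-16.65| = 11.46 + 16.65 = 28.11 m
T3: |16.20| + |-9.50| = 16.20 + 9.50 = 25.70 m
T4: |-0.75| + |9.63| = 0.75 + 9.63 = 10.38 m
T5: |6.12| + |9.83| = 6.12 + 9.83 = 15.95 m
T6: |-11.92| + |-5.49| = 11.92 + 5.49 = 17.41 m
T7: |4.33| + |17.53| = 4.33 + 17.53 = 21.86 m
T8: |-6.01| + |-5.31| = 6.01 + 5.31 = 11.32 m
T9: |-6.85| + |-13.09| = 6.85 + 13.09 = 19.94 m
T10: |-12.16| + |1.52| = 12.16 + 1.52 = 13.68 m
T11: |-21.09| + |-16.08| = 21.09 + 16.08 = 37.17 m
Minimum: T4 at 10.38 m.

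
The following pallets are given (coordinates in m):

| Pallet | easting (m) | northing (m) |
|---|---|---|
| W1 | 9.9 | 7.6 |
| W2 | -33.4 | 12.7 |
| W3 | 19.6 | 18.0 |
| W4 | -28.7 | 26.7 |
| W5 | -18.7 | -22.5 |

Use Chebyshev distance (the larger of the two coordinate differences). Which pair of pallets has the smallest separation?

Pairwise distances:
W1–W2: 43.3 m
W1–W3: 10.4 m
W1–W4: 38.6 m
W1–W5: 30.1 m
W2–W3: 53.0 m
W2–W4: 14.0 m
W2–W5: 35.2 m
W3–W4: 48.3 m
W3–W5: 40.5 m
W4–W5: 49.2 m
Closest pair: W1–W3 at 10.4 m.

W1 and W3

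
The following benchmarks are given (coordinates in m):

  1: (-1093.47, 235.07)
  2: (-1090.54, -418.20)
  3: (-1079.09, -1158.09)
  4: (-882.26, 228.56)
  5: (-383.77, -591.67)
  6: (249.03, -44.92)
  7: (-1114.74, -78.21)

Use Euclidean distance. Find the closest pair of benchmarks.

1 and 4

Pairwise distances:
1–4: 211.31 m
1–7: 314.00 m
2–7: 340.85 m
4–7: 384.91 m
1–2: 653.28 m
2–4: 679.47 m
2–5: 727.75 m
2–3: 739.98 m
5–6: 836.28 m
5–7: 893.29 m
3–5: 896.83 m
4–5: 959.83 m
3–7: 1080.47 m
1–5: 1089.57 m
4–6: 1163.88 m
6–7: 1364.18 m
1–6: 1371.39 m
2–6: 1390.61 m
1–3: 1393.23 m
3–4: 1400.55 m
3–6: 1732.93 m
Closest pair: 1–4 at 211.31 m.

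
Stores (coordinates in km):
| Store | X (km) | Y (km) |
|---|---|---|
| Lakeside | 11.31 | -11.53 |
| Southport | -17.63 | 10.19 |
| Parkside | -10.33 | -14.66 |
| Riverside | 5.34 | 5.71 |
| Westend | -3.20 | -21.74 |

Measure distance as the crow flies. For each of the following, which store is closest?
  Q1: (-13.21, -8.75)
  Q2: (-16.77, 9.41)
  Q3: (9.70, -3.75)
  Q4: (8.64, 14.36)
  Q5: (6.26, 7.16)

Q1→Parkside; Q2→Southport; Q3→Lakeside; Q4→Riverside; Q5→Riverside

Q1 at (-13.21, -8.75):
  Lakeside: √((24.52)² + (-2.78)²) = √(601.2304 + 7.7284) = 24.68 km
  Southport: √((-4.42)² + (18.94)²) = √(19.5364 + 358.7236) = 19.45 km
  Parkside: √((2.88)² + (-5.91)²) = √(8.2944 + 34.9281) = 6.57 km
  Riverside: √((18.55)² + (14.46)²) = √(344.1025 + 209.0916) = 23.52 km
  Westend: √((10.01)² + (-12.99)²) = √(100.2001 + 168.7401) = 16.40 km
  → nearest: Parkside (6.57 km)
Q2 at (-16.77, 9.41):
  Lakeside: √((28.08)² + (-20.94)²) = √(788.4864 + 438.4836) = 35.03 km
  Southport: √((-0.86)² + (0.78)²) = √(0.7396 + 0.6084) = 1.16 km
  Parkside: √((6.44)² + (-24.07)²) = √(41.4736 + 579.3649) = 24.92 km
  Riverside: √((22.11)² + (-3.70)²) = √(488.8521 + 13.6900) = 22.42 km
  Westend: √((13.57)² + (-31.15)²) = √(184.1449 + 970.3225) = 33.98 km
  → nearest: Southport (1.16 km)
Q3 at (9.70, -3.75):
  Lakeside: √((1.61)² + (-7.78)²) = √(2.5921 + 60.5284) = 7.94 km
  Southport: √((-27.33)² + (13.94)²) = √(746.9289 + 194.3236) = 30.68 km
  Parkside: √((-20.03)² + (-10.91)²) = √(401.2009 + 119.0281) = 22.81 km
  Riverside: √((-4.36)² + (9.46)²) = √(19.0096 + 89.4916) = 10.42 km
  Westend: √((-12.90)² + (-17.99)²) = √(166.4100 + 323.6401) = 22.14 km
  → nearest: Lakeside (7.94 km)
Q4 at (8.64, 14.36):
  Lakeside: √((2.67)² + (-25.89)²) = √(7.1289 + 670.2921) = 26.03 km
  Southport: √((-26.27)² + (-4.17)²) = √(690.1129 + 17.3889) = 26.60 km
  Parkside: √((-18.97)² + (-29.02)²) = √(359.8609 + 842.1604) = 34.67 km
  Riverside: √((-3.30)² + (-8.65)²) = √(10.8900 + 74.8225) = 9.26 km
  Westend: √((-11.84)² + (-36.10)²) = √(140.1856 + 1303.2100) = 37.99 km
  → nearest: Riverside (9.26 km)
Q5 at (6.26, 7.16):
  Lakeside: √((5.05)² + (-18.69)²) = √(25.5025 + 349.3161) = 19.36 km
  Southport: √((-23.89)² + (3.03)²) = √(570.7321 + 9.1809) = 24.08 km
  Parkside: √((-16.59)² + (-21.82)²) = √(275.2281 + 476.1124) = 27.41 km
  Riverside: √((-0.92)² + (-1.45)²) = √(0.8464 + 2.1025) = 1.72 km
  Westend: √((-9.46)² + (-28.90)²) = √(89.4916 + 835.2100) = 30.41 km
  → nearest: Riverside (1.72 km)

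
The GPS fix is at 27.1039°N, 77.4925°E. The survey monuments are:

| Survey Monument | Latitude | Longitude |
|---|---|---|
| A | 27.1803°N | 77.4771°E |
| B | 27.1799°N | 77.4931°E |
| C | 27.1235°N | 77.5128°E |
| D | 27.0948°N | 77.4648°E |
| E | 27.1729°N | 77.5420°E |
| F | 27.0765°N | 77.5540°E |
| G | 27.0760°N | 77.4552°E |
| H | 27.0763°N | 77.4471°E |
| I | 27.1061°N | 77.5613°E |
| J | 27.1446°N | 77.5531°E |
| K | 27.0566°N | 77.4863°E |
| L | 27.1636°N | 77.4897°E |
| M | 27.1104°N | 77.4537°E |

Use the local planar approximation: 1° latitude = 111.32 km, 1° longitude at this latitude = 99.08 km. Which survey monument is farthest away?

Distances from 27.1039°N, 77.4925°E:
A: √((0.0764·111.32)² + (-0.0154·99.08)²) = √(72.332440 + 2.328163) = 8.6406 km
B: √((0.0760·111.32)² + (0.0006·99.08)²) = √(71.577015 + 0.003534) = 8.4605 km
C: √((0.0196·111.32)² + (0.0203·99.08)²) = √(4.760565 + 4.045424) = 2.9675 km
D: √((-0.0091·111.32)² + (-0.0277·99.08)²) = √(1.026193 + 7.532368) = 2.9255 km
E: √((0.0690·111.32)² + (0.0495·99.08)²) = √(58.998990 + 24.053728) = 9.1133 km
F: √((-0.0274·111.32)² + (0.0615·99.08)²) = √(9.303525 + 37.129767) = 6.8142 km
G: √((-0.0279·111.32)² + (-0.0373·99.08)²) = √(9.646168 + 13.658080) = 4.8274 km
H: √((-0.0276·111.32)² + (-0.0454·99.08)²) = √(9.439838 + 20.234091) = 5.4474 km
I: √((0.0022·111.32)² + (0.0688·99.08)²) = √(0.059978 + 46.467453) = 6.8211 km
J: √((0.0407·111.32)² + (0.0606·99.08)²) = √(20.527460 + 36.050994) = 7.5219 km
K: √((-0.0473·111.32)² + (-0.0062·99.08)²) = √(27.724816 + 0.377360) = 5.3011 km
L: √((0.0597·111.32)² + (-0.0028·99.08)²) = √(44.166711 + 0.076964) = 6.6516 km
M: √((0.0065·111.32)² + (-0.0388·99.08)²) = √(0.523568 + 14.778673) = 3.9118 km
Maximum: E at 9.1133 km.

E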